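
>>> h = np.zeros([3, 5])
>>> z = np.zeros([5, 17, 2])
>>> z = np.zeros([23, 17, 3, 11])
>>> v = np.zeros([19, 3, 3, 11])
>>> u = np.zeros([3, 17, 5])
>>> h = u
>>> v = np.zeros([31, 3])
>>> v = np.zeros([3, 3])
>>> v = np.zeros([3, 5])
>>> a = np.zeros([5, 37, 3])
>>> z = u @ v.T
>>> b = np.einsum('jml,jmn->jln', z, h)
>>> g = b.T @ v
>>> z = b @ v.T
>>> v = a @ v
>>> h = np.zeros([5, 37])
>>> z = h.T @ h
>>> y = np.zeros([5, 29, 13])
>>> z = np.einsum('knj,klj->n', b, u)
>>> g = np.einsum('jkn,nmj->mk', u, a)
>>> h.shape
(5, 37)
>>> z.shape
(3,)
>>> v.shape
(5, 37, 5)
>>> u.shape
(3, 17, 5)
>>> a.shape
(5, 37, 3)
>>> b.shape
(3, 3, 5)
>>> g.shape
(37, 17)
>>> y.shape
(5, 29, 13)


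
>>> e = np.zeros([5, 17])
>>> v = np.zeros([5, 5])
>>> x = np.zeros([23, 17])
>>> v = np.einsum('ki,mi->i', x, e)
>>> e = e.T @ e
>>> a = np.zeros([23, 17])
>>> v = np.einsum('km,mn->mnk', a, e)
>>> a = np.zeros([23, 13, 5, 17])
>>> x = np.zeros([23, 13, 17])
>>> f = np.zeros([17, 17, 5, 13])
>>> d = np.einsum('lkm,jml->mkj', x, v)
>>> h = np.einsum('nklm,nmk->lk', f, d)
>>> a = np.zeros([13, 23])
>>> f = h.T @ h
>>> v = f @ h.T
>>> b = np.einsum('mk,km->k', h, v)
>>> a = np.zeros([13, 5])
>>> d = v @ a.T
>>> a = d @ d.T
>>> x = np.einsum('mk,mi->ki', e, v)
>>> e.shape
(17, 17)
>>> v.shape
(17, 5)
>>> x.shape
(17, 5)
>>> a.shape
(17, 17)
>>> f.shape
(17, 17)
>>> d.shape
(17, 13)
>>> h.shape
(5, 17)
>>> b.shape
(17,)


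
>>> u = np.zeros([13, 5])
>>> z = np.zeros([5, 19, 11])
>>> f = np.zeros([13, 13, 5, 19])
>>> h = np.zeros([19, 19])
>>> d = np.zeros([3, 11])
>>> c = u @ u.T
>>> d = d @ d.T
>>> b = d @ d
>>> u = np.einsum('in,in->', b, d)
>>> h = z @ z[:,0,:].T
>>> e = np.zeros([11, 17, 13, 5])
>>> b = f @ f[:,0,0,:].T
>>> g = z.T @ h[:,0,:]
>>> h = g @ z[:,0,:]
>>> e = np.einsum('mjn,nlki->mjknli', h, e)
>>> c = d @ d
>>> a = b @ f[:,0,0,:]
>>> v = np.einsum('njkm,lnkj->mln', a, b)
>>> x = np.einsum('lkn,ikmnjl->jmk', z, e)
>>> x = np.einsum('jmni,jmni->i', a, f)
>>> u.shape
()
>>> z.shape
(5, 19, 11)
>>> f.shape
(13, 13, 5, 19)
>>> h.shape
(11, 19, 11)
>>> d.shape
(3, 3)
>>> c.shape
(3, 3)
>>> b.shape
(13, 13, 5, 13)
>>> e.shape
(11, 19, 13, 11, 17, 5)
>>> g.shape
(11, 19, 5)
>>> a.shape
(13, 13, 5, 19)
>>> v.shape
(19, 13, 13)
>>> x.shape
(19,)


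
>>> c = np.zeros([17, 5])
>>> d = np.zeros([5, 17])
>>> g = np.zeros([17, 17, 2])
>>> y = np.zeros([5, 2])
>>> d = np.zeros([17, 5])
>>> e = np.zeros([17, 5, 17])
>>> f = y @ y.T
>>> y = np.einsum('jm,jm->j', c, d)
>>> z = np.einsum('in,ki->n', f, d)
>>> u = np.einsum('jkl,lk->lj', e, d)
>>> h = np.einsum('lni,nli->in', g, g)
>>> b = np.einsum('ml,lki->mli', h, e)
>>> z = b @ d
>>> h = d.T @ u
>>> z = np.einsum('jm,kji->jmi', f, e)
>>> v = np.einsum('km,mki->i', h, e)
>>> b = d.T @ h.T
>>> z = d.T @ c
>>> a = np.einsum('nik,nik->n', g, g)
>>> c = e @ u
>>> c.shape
(17, 5, 17)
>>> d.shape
(17, 5)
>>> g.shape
(17, 17, 2)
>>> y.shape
(17,)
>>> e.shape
(17, 5, 17)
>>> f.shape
(5, 5)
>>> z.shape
(5, 5)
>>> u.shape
(17, 17)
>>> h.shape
(5, 17)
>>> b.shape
(5, 5)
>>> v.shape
(17,)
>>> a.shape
(17,)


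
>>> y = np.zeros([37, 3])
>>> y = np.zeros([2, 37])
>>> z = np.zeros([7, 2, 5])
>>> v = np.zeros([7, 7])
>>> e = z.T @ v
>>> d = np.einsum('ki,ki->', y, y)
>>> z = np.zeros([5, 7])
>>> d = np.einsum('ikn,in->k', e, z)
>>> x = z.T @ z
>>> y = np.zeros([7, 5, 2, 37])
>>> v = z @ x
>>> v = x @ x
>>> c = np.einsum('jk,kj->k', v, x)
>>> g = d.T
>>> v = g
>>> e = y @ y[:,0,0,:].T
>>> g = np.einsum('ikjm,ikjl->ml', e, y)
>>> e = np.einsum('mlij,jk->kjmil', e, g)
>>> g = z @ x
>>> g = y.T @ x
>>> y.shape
(7, 5, 2, 37)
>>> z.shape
(5, 7)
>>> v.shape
(2,)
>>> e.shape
(37, 7, 7, 2, 5)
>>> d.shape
(2,)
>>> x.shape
(7, 7)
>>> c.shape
(7,)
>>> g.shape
(37, 2, 5, 7)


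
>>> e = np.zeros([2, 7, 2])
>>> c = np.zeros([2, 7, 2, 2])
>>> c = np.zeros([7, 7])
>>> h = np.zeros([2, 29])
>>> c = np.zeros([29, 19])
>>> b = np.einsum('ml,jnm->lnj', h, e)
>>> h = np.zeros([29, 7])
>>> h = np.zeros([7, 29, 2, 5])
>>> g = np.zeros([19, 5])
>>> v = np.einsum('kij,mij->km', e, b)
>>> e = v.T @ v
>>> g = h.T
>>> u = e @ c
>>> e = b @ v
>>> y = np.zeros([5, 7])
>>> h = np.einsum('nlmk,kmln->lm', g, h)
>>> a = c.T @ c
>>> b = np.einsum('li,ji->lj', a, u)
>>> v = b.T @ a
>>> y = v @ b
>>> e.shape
(29, 7, 29)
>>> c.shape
(29, 19)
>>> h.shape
(2, 29)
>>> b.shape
(19, 29)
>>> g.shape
(5, 2, 29, 7)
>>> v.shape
(29, 19)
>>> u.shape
(29, 19)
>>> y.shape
(29, 29)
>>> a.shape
(19, 19)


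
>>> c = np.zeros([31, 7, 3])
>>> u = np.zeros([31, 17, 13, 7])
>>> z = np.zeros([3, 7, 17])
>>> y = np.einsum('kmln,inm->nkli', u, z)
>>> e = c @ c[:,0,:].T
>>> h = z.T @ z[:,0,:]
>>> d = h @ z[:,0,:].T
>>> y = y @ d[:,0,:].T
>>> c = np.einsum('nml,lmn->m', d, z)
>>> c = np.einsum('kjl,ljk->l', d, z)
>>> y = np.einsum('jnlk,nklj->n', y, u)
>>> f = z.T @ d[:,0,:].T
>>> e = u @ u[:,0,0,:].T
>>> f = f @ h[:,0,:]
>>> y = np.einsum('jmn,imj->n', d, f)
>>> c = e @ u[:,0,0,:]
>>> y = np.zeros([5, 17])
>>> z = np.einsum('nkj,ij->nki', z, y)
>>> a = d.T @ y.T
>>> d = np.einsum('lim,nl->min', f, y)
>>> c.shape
(31, 17, 13, 7)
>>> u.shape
(31, 17, 13, 7)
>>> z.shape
(3, 7, 5)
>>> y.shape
(5, 17)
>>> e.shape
(31, 17, 13, 31)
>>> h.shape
(17, 7, 17)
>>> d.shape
(17, 7, 5)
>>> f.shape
(17, 7, 17)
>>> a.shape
(3, 7, 5)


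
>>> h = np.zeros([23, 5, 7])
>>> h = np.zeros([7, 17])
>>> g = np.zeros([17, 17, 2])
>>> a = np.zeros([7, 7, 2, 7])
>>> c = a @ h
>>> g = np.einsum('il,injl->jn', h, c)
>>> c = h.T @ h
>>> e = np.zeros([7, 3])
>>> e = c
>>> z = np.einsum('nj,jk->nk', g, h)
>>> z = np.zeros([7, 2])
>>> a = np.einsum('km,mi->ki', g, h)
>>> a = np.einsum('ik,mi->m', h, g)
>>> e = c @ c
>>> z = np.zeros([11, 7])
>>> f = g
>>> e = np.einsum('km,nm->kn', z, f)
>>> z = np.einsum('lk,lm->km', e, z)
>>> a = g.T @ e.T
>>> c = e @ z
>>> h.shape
(7, 17)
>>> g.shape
(2, 7)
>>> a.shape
(7, 11)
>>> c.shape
(11, 7)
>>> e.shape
(11, 2)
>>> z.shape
(2, 7)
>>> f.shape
(2, 7)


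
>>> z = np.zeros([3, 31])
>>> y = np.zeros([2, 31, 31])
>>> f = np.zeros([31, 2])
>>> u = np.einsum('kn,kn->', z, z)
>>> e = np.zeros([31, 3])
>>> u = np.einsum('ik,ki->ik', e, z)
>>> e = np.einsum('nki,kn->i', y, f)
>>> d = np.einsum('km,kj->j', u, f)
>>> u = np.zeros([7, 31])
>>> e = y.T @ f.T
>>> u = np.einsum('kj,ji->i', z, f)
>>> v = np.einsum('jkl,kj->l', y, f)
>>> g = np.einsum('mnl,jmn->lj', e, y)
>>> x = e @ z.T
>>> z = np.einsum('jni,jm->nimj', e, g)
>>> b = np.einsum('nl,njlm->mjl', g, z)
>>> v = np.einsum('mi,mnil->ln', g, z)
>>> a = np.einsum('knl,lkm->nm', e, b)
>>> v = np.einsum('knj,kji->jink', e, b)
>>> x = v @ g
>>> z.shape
(31, 31, 2, 31)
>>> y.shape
(2, 31, 31)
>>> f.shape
(31, 2)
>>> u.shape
(2,)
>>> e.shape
(31, 31, 31)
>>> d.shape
(2,)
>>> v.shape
(31, 2, 31, 31)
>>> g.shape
(31, 2)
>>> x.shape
(31, 2, 31, 2)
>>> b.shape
(31, 31, 2)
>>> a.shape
(31, 2)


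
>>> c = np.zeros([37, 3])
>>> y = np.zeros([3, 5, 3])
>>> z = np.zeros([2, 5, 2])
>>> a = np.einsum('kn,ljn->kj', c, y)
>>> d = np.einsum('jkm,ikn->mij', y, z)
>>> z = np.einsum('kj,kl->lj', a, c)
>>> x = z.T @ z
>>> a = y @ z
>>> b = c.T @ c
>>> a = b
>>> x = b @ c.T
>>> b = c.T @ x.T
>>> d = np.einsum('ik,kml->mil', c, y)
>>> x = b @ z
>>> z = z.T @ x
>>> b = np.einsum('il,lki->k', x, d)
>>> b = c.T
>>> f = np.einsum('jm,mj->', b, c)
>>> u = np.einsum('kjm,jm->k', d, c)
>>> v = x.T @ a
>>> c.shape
(37, 3)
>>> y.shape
(3, 5, 3)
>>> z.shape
(5, 5)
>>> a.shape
(3, 3)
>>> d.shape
(5, 37, 3)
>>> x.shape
(3, 5)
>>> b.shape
(3, 37)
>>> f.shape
()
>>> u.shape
(5,)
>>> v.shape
(5, 3)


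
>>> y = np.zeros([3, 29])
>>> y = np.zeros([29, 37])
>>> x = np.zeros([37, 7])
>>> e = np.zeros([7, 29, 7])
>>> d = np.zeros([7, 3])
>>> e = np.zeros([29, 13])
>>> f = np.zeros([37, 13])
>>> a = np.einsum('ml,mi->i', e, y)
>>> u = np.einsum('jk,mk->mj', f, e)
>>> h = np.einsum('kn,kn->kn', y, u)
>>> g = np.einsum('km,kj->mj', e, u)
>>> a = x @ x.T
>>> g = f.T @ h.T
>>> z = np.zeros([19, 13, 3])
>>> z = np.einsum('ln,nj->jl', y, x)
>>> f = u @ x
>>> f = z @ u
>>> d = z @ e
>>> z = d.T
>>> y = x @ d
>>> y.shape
(37, 13)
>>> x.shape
(37, 7)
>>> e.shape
(29, 13)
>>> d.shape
(7, 13)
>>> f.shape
(7, 37)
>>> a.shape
(37, 37)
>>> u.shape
(29, 37)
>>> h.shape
(29, 37)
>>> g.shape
(13, 29)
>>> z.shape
(13, 7)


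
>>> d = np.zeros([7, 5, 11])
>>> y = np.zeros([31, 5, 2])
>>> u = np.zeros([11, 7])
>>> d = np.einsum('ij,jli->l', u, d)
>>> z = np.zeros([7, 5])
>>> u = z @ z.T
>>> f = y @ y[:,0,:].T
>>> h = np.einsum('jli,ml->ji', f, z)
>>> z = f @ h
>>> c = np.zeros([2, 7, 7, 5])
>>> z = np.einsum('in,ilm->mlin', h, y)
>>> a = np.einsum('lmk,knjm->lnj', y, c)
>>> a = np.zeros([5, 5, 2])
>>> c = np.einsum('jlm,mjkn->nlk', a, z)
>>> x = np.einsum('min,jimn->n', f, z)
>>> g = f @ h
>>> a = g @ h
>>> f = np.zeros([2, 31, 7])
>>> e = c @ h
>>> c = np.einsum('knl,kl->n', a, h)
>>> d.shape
(5,)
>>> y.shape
(31, 5, 2)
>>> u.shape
(7, 7)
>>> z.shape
(2, 5, 31, 31)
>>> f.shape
(2, 31, 7)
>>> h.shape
(31, 31)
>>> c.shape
(5,)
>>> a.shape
(31, 5, 31)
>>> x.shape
(31,)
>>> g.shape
(31, 5, 31)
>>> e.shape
(31, 5, 31)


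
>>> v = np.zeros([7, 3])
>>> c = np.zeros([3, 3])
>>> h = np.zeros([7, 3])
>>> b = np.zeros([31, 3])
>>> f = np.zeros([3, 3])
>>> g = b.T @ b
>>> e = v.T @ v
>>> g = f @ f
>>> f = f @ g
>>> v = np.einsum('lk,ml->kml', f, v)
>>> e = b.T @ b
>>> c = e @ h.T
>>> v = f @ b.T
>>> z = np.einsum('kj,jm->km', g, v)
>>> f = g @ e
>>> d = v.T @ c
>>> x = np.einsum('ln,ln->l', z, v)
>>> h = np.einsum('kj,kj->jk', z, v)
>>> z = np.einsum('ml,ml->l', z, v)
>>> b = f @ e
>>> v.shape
(3, 31)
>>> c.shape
(3, 7)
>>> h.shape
(31, 3)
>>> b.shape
(3, 3)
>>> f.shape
(3, 3)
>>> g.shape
(3, 3)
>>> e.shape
(3, 3)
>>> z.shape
(31,)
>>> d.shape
(31, 7)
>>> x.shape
(3,)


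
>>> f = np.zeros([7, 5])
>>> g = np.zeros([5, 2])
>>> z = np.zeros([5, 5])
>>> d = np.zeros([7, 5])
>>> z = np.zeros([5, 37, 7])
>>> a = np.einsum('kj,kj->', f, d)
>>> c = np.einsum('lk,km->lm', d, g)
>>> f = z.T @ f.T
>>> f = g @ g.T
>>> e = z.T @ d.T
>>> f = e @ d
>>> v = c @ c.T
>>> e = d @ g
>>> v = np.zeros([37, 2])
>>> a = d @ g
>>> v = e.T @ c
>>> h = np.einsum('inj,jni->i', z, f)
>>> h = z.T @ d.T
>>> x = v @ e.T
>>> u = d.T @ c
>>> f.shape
(7, 37, 5)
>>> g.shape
(5, 2)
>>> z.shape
(5, 37, 7)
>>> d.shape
(7, 5)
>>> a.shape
(7, 2)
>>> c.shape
(7, 2)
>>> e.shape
(7, 2)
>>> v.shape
(2, 2)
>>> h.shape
(7, 37, 7)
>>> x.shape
(2, 7)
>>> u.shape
(5, 2)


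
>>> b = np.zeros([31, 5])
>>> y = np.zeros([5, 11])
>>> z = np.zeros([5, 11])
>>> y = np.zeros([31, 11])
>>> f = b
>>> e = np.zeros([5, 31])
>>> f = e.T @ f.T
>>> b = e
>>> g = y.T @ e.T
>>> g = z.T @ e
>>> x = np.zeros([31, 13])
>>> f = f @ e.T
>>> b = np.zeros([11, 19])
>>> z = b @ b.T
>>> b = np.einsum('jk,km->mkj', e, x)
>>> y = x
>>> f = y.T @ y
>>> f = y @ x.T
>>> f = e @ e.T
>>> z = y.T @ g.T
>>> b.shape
(13, 31, 5)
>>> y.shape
(31, 13)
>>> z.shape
(13, 11)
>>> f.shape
(5, 5)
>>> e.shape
(5, 31)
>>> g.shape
(11, 31)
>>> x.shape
(31, 13)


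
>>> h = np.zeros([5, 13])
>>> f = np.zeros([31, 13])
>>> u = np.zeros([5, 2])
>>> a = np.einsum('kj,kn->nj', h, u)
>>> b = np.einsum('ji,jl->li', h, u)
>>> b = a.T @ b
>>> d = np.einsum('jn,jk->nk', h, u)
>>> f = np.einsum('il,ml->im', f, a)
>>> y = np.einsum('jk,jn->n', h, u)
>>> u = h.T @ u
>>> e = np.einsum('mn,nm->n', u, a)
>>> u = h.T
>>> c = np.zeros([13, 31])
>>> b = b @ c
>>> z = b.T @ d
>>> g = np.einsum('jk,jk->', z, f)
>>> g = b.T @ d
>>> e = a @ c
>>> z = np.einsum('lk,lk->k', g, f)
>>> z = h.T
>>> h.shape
(5, 13)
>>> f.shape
(31, 2)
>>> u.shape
(13, 5)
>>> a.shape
(2, 13)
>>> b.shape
(13, 31)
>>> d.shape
(13, 2)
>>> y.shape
(2,)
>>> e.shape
(2, 31)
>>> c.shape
(13, 31)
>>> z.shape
(13, 5)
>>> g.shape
(31, 2)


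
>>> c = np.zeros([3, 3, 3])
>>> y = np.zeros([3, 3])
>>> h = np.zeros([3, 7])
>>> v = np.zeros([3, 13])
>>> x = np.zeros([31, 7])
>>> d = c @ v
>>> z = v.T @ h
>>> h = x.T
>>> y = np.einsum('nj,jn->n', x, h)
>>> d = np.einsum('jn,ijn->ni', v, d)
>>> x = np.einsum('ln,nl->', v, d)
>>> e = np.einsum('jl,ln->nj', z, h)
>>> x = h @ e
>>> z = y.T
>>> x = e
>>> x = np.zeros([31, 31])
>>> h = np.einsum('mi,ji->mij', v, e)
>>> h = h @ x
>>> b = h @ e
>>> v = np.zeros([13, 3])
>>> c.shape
(3, 3, 3)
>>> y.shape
(31,)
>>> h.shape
(3, 13, 31)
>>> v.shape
(13, 3)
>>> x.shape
(31, 31)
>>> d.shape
(13, 3)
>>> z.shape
(31,)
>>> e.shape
(31, 13)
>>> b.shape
(3, 13, 13)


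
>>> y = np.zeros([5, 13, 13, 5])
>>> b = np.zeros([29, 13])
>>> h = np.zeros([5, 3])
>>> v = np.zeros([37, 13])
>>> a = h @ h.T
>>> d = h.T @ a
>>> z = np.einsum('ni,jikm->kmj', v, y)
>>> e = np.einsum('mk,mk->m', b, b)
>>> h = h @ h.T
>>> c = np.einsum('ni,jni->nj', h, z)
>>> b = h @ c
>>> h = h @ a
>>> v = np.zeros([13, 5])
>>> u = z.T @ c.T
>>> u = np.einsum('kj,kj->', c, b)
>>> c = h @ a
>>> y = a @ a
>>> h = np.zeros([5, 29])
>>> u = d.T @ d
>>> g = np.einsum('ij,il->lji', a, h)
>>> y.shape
(5, 5)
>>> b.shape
(5, 13)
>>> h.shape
(5, 29)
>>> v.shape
(13, 5)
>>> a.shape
(5, 5)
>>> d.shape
(3, 5)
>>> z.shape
(13, 5, 5)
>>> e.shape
(29,)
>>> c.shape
(5, 5)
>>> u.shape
(5, 5)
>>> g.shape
(29, 5, 5)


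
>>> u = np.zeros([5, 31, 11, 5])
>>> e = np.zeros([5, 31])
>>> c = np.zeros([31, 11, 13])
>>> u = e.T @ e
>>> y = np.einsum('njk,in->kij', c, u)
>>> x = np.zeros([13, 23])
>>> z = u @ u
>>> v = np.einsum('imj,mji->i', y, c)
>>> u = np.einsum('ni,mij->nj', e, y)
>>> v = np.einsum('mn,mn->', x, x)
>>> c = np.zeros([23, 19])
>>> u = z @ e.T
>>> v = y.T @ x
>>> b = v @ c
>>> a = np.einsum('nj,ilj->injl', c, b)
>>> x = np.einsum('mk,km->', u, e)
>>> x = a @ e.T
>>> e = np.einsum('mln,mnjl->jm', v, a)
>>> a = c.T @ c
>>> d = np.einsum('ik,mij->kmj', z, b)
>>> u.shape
(31, 5)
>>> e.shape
(19, 11)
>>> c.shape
(23, 19)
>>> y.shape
(13, 31, 11)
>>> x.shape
(11, 23, 19, 5)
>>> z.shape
(31, 31)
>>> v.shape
(11, 31, 23)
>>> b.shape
(11, 31, 19)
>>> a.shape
(19, 19)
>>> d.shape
(31, 11, 19)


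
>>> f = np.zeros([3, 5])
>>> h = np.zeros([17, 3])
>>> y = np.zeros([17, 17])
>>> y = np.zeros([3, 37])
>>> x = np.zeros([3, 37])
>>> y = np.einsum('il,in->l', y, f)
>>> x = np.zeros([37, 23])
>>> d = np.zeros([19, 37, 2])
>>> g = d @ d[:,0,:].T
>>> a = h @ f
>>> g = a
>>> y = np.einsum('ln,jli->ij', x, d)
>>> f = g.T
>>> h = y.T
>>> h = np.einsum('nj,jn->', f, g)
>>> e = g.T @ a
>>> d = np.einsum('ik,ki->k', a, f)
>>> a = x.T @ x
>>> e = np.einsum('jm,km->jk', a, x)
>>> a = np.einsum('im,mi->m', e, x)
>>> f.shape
(5, 17)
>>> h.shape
()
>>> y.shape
(2, 19)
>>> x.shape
(37, 23)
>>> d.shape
(5,)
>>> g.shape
(17, 5)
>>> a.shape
(37,)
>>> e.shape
(23, 37)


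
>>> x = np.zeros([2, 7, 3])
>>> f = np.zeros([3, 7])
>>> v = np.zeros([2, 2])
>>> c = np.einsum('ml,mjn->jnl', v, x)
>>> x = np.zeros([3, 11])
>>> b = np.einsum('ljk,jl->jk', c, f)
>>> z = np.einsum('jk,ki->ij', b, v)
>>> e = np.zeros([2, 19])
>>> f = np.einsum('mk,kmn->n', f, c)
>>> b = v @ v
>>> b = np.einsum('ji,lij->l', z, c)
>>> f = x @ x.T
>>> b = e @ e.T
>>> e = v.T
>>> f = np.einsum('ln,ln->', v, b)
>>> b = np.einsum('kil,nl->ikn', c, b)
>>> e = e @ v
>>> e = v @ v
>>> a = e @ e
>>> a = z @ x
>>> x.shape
(3, 11)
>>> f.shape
()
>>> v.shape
(2, 2)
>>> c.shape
(7, 3, 2)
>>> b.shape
(3, 7, 2)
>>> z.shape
(2, 3)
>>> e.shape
(2, 2)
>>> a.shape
(2, 11)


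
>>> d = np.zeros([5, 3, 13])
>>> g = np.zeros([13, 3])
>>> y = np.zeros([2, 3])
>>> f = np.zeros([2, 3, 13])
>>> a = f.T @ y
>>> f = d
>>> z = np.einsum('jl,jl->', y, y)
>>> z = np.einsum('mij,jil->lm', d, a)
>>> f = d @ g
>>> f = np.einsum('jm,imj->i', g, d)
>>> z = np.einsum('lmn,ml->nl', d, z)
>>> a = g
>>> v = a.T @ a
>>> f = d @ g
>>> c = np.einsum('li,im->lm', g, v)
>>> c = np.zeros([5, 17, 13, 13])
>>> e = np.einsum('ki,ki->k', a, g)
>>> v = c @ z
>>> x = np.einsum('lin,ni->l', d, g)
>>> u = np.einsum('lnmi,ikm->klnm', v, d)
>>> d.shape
(5, 3, 13)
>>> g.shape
(13, 3)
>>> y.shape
(2, 3)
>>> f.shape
(5, 3, 3)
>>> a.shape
(13, 3)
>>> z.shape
(13, 5)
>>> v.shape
(5, 17, 13, 5)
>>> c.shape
(5, 17, 13, 13)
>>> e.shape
(13,)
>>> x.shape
(5,)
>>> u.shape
(3, 5, 17, 13)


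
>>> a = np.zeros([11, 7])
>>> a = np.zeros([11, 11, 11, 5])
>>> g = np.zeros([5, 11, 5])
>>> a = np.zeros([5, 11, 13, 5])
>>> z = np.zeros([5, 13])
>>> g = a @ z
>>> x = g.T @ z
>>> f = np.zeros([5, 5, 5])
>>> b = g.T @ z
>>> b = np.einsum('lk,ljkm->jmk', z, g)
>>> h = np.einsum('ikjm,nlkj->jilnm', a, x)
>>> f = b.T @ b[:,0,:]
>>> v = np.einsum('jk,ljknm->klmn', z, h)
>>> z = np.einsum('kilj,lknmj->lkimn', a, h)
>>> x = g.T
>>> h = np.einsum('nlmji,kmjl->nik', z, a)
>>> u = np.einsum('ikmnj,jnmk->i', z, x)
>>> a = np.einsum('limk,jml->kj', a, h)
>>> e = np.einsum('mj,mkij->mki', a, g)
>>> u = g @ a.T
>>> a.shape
(5, 13)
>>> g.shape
(5, 11, 13, 13)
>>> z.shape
(13, 5, 11, 13, 13)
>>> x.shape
(13, 13, 11, 5)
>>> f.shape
(13, 13, 13)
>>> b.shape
(11, 13, 13)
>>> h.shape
(13, 13, 5)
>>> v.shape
(13, 13, 5, 13)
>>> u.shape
(5, 11, 13, 5)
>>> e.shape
(5, 11, 13)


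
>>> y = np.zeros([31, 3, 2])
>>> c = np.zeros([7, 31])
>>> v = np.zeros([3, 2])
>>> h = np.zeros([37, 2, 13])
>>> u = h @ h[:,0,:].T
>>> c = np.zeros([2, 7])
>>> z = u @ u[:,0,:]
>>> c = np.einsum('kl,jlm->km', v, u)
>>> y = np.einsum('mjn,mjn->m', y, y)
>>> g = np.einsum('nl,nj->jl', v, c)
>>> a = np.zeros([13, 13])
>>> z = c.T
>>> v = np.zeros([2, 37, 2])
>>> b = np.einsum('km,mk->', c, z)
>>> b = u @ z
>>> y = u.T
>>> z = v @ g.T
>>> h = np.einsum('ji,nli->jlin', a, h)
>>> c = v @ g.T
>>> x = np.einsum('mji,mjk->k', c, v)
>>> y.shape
(37, 2, 37)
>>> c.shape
(2, 37, 37)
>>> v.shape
(2, 37, 2)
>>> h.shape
(13, 2, 13, 37)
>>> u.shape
(37, 2, 37)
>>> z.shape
(2, 37, 37)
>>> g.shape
(37, 2)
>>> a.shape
(13, 13)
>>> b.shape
(37, 2, 3)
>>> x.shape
(2,)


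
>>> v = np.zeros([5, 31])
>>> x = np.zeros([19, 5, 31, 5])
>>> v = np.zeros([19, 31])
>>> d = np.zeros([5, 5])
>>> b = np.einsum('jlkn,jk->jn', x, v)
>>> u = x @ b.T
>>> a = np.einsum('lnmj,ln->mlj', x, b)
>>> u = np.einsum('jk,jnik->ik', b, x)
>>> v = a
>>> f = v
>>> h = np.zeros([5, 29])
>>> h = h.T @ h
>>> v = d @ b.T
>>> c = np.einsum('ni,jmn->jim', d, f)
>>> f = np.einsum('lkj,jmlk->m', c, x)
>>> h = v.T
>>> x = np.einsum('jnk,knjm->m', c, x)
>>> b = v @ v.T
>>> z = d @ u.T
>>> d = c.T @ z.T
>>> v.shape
(5, 19)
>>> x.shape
(5,)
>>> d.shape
(19, 5, 5)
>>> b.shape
(5, 5)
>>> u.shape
(31, 5)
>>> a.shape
(31, 19, 5)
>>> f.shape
(5,)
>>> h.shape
(19, 5)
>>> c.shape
(31, 5, 19)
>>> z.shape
(5, 31)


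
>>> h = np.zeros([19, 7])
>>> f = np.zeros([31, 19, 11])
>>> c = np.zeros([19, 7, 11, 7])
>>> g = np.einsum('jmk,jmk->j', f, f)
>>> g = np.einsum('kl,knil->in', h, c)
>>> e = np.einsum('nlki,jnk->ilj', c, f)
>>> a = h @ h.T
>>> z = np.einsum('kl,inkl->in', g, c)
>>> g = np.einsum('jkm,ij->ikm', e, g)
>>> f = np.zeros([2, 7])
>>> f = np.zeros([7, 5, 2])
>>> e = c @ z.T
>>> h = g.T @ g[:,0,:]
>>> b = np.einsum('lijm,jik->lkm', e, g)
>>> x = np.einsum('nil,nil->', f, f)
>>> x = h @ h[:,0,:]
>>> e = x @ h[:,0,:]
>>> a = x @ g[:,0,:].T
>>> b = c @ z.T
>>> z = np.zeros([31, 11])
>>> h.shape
(31, 7, 31)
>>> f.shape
(7, 5, 2)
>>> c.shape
(19, 7, 11, 7)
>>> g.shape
(11, 7, 31)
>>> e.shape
(31, 7, 31)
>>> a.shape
(31, 7, 11)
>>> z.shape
(31, 11)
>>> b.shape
(19, 7, 11, 19)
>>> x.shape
(31, 7, 31)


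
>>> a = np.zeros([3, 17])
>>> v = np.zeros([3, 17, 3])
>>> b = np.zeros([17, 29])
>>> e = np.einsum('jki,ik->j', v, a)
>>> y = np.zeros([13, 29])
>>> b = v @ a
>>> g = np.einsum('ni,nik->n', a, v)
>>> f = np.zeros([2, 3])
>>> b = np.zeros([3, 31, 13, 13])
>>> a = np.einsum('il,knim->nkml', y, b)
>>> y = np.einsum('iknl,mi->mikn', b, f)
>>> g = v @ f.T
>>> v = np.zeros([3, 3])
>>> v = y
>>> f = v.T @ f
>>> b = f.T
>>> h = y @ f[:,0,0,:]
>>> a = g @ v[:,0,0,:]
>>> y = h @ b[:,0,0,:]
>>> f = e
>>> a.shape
(3, 17, 13)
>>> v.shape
(2, 3, 31, 13)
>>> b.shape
(3, 3, 31, 13)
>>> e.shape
(3,)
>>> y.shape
(2, 3, 31, 13)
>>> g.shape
(3, 17, 2)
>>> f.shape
(3,)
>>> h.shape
(2, 3, 31, 3)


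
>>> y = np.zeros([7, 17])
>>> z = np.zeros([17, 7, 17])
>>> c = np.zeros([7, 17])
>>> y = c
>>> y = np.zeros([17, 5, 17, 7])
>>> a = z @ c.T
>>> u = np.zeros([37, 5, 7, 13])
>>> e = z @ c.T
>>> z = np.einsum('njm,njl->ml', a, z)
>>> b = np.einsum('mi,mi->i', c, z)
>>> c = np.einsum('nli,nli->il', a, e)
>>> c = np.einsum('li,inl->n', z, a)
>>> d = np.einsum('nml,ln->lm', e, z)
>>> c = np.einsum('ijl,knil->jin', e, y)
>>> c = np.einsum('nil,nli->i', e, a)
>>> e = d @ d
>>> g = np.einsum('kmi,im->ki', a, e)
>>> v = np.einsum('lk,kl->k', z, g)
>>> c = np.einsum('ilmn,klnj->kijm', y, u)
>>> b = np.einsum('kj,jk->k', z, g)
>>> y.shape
(17, 5, 17, 7)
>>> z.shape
(7, 17)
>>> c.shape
(37, 17, 13, 17)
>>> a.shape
(17, 7, 7)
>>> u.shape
(37, 5, 7, 13)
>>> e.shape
(7, 7)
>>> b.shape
(7,)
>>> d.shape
(7, 7)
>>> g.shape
(17, 7)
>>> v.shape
(17,)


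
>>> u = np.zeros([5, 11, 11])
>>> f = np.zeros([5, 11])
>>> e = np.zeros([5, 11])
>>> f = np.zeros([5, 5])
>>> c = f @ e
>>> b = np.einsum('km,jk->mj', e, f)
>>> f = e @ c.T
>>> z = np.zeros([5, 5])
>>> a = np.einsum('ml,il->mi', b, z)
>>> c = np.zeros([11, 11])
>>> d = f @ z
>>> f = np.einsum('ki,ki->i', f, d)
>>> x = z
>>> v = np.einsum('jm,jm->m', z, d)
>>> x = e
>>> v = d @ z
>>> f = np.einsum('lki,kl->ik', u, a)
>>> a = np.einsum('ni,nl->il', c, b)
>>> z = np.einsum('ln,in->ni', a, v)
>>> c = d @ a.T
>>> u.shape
(5, 11, 11)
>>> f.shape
(11, 11)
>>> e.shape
(5, 11)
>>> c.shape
(5, 11)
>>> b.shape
(11, 5)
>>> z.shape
(5, 5)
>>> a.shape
(11, 5)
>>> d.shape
(5, 5)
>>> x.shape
(5, 11)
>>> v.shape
(5, 5)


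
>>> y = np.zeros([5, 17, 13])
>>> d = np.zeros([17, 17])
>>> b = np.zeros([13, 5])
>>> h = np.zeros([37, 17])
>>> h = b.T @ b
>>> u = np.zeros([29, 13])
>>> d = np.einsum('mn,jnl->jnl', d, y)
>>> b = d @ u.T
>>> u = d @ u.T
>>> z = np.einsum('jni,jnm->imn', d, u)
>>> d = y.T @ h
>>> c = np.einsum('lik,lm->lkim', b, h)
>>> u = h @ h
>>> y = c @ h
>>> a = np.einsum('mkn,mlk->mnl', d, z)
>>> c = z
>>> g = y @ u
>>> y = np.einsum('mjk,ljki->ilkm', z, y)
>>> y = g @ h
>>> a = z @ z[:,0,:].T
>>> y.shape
(5, 29, 17, 5)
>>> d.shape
(13, 17, 5)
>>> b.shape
(5, 17, 29)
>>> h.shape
(5, 5)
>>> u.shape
(5, 5)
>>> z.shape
(13, 29, 17)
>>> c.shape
(13, 29, 17)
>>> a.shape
(13, 29, 13)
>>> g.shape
(5, 29, 17, 5)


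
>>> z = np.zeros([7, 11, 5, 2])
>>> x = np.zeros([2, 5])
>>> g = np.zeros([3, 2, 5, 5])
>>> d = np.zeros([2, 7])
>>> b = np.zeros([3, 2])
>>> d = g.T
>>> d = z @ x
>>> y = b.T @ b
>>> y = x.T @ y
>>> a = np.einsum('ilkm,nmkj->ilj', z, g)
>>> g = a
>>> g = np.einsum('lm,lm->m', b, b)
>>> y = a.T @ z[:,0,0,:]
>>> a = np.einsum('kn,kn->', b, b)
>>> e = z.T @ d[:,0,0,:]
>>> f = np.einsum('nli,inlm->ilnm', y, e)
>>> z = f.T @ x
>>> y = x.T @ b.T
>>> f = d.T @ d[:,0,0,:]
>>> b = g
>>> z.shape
(5, 5, 11, 5)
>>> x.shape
(2, 5)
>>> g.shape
(2,)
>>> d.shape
(7, 11, 5, 5)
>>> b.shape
(2,)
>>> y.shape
(5, 3)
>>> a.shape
()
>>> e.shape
(2, 5, 11, 5)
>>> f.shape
(5, 5, 11, 5)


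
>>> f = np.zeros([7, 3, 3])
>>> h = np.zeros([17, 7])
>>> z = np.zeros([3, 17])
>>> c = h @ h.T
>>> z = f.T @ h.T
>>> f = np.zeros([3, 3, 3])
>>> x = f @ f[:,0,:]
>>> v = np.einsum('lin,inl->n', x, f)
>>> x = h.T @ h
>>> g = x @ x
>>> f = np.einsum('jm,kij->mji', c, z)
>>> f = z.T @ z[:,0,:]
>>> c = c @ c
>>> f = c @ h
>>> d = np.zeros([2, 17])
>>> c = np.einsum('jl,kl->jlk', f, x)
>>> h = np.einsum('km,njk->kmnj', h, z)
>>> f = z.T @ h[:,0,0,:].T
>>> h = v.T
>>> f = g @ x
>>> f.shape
(7, 7)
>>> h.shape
(3,)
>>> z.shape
(3, 3, 17)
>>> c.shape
(17, 7, 7)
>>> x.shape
(7, 7)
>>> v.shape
(3,)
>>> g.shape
(7, 7)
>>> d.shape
(2, 17)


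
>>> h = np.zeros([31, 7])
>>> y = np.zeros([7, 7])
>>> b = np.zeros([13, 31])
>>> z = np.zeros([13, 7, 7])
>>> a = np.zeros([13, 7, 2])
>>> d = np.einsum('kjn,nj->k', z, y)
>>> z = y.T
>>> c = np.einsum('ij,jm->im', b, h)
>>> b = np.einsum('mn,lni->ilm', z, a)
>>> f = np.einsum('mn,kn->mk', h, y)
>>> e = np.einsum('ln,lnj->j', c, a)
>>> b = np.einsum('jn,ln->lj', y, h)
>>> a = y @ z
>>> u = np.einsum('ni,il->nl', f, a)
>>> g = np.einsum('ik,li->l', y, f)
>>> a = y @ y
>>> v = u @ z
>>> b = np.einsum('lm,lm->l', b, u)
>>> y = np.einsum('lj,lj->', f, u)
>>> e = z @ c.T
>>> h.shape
(31, 7)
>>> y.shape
()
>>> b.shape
(31,)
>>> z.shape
(7, 7)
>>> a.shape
(7, 7)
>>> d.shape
(13,)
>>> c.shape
(13, 7)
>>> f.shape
(31, 7)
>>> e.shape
(7, 13)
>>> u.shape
(31, 7)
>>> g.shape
(31,)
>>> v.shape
(31, 7)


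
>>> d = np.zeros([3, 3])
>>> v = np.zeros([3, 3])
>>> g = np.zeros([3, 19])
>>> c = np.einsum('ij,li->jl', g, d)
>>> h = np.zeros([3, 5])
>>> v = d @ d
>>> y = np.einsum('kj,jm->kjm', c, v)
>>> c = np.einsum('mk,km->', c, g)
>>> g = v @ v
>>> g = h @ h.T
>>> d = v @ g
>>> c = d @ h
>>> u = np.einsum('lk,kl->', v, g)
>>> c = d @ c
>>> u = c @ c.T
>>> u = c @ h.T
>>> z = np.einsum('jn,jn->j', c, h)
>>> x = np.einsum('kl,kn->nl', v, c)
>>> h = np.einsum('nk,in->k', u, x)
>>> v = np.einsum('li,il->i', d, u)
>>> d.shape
(3, 3)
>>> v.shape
(3,)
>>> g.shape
(3, 3)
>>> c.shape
(3, 5)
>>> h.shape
(3,)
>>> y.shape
(19, 3, 3)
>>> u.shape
(3, 3)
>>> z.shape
(3,)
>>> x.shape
(5, 3)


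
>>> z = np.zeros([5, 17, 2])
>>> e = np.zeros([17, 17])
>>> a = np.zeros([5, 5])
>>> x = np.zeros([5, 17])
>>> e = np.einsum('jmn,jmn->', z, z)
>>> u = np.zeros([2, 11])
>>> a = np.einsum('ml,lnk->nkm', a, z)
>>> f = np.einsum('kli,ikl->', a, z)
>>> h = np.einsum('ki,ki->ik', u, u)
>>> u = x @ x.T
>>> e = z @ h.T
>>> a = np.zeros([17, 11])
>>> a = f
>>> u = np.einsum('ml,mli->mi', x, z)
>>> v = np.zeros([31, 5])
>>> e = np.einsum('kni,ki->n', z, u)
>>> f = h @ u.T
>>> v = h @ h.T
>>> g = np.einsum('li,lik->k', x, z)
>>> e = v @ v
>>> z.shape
(5, 17, 2)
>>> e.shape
(11, 11)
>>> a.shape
()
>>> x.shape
(5, 17)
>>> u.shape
(5, 2)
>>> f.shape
(11, 5)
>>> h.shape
(11, 2)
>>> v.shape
(11, 11)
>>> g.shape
(2,)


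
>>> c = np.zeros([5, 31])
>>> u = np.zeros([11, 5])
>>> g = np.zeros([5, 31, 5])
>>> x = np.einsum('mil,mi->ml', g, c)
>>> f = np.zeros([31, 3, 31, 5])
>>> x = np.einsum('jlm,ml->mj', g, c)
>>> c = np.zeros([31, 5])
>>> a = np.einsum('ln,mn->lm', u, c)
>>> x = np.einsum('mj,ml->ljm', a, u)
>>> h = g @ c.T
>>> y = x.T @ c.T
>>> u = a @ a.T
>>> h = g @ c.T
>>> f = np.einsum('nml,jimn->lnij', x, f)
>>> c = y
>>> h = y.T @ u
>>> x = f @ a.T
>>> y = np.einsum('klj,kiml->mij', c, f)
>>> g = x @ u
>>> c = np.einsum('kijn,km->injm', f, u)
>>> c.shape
(5, 31, 3, 11)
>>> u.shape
(11, 11)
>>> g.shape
(11, 5, 3, 11)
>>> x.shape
(11, 5, 3, 11)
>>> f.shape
(11, 5, 3, 31)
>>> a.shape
(11, 31)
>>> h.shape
(31, 31, 11)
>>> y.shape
(3, 5, 31)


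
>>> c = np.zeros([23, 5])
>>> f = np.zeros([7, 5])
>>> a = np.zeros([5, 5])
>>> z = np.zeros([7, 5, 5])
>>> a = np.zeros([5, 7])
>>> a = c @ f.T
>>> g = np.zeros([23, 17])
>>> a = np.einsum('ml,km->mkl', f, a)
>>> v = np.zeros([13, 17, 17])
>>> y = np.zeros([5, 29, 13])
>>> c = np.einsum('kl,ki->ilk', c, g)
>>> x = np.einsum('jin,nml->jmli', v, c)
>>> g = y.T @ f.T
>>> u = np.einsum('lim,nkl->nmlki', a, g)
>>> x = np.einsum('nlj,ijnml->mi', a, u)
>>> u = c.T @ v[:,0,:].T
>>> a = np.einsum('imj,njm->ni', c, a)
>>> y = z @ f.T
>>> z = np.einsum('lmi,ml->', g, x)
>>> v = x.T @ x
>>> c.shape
(17, 5, 23)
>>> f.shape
(7, 5)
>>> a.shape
(7, 17)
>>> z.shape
()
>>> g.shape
(13, 29, 7)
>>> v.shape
(13, 13)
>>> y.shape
(7, 5, 7)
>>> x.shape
(29, 13)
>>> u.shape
(23, 5, 13)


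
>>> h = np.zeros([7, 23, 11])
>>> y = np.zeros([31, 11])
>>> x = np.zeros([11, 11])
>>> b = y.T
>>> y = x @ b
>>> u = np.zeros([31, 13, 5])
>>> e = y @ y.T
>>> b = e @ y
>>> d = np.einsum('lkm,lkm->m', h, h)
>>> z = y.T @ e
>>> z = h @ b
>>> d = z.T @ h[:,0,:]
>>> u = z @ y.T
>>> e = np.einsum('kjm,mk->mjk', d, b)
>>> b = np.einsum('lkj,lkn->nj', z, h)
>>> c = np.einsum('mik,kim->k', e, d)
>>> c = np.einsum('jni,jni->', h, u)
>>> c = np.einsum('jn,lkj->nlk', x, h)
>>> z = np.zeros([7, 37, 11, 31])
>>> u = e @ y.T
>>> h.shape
(7, 23, 11)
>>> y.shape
(11, 31)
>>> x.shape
(11, 11)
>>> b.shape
(11, 31)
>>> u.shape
(11, 23, 11)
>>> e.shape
(11, 23, 31)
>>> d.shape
(31, 23, 11)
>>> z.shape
(7, 37, 11, 31)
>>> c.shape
(11, 7, 23)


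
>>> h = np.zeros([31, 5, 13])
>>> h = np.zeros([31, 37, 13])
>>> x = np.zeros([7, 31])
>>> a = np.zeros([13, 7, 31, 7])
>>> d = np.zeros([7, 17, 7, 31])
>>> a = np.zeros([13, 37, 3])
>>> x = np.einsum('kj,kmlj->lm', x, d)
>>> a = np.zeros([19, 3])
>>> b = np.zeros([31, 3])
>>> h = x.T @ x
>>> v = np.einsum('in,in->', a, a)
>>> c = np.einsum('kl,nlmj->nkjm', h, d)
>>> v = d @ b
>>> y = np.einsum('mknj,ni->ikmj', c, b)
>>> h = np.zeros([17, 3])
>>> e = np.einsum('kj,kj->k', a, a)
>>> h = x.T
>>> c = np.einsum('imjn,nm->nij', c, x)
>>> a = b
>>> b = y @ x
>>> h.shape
(17, 7)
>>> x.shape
(7, 17)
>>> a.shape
(31, 3)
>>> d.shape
(7, 17, 7, 31)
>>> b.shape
(3, 17, 7, 17)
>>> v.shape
(7, 17, 7, 3)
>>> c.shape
(7, 7, 31)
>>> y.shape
(3, 17, 7, 7)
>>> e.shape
(19,)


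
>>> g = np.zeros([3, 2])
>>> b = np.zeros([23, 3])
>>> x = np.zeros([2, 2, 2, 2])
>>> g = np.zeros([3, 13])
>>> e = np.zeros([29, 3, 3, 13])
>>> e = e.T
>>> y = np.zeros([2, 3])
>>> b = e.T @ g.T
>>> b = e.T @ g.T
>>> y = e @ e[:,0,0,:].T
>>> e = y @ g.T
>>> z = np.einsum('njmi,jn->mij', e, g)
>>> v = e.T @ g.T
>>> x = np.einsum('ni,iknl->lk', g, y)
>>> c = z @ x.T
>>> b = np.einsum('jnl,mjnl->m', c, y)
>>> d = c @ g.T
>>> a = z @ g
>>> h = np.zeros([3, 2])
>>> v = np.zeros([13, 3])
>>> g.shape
(3, 13)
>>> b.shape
(13,)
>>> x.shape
(13, 3)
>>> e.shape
(13, 3, 3, 3)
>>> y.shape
(13, 3, 3, 13)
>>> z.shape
(3, 3, 3)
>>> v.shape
(13, 3)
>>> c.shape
(3, 3, 13)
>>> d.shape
(3, 3, 3)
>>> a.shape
(3, 3, 13)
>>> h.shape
(3, 2)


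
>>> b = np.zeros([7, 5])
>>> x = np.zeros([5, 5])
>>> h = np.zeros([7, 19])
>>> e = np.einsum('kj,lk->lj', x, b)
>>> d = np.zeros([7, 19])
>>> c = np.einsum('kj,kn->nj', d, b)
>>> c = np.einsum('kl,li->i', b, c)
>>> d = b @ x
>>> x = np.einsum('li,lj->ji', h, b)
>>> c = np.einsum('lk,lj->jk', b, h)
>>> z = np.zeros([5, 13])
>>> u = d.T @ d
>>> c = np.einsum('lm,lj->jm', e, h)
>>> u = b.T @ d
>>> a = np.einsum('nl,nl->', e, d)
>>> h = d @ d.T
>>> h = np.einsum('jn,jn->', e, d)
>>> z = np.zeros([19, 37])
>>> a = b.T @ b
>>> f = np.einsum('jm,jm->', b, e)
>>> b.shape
(7, 5)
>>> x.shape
(5, 19)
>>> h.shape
()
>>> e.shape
(7, 5)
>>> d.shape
(7, 5)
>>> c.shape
(19, 5)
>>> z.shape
(19, 37)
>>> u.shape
(5, 5)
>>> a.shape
(5, 5)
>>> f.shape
()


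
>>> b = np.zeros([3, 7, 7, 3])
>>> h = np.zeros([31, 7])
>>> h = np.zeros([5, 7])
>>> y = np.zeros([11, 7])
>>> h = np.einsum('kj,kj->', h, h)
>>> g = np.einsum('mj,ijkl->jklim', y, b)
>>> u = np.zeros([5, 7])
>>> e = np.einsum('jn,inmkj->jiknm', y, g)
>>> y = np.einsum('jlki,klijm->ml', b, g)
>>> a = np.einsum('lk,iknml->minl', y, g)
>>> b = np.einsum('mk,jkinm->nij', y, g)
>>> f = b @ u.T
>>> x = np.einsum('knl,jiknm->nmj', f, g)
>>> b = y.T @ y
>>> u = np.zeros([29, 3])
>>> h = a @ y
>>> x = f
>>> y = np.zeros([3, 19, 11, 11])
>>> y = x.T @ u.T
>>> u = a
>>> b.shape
(7, 7)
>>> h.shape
(3, 7, 3, 7)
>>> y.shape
(5, 3, 29)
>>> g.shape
(7, 7, 3, 3, 11)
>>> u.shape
(3, 7, 3, 11)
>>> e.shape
(11, 7, 3, 7, 3)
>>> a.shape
(3, 7, 3, 11)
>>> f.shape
(3, 3, 5)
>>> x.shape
(3, 3, 5)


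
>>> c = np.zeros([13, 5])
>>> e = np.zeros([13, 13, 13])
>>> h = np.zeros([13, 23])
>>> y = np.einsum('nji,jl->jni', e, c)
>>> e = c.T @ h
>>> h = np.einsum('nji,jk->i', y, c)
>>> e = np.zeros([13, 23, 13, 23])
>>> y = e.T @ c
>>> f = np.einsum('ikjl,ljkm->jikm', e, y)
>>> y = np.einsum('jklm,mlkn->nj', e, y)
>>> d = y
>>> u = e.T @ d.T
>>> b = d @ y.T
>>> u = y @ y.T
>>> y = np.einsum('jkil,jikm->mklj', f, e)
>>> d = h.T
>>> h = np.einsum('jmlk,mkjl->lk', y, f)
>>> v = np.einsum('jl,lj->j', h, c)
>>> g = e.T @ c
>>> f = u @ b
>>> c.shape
(13, 5)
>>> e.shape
(13, 23, 13, 23)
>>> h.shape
(5, 13)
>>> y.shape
(23, 13, 5, 13)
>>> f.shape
(5, 5)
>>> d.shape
(13,)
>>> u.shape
(5, 5)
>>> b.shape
(5, 5)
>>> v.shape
(5,)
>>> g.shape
(23, 13, 23, 5)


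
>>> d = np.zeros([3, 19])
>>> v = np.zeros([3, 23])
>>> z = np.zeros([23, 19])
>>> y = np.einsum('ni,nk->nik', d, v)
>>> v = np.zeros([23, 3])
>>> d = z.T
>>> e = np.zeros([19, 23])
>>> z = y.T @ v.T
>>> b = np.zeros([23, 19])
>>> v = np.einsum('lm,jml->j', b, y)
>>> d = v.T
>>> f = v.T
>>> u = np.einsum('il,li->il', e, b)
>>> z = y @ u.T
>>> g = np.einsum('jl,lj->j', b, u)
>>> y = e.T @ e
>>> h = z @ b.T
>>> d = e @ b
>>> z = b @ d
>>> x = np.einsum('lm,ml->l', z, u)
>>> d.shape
(19, 19)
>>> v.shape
(3,)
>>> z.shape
(23, 19)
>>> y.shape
(23, 23)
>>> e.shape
(19, 23)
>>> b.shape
(23, 19)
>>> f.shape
(3,)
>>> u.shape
(19, 23)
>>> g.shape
(23,)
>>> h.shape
(3, 19, 23)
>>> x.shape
(23,)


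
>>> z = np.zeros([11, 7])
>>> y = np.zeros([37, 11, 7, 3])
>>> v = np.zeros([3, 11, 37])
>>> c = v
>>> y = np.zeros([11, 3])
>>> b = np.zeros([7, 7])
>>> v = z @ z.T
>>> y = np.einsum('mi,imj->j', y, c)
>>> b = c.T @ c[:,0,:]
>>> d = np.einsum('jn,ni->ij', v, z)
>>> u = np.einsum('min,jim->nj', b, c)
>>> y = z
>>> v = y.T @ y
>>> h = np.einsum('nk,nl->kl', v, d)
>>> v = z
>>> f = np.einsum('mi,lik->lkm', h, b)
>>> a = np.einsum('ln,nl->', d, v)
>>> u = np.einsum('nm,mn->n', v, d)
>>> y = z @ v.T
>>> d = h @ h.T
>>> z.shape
(11, 7)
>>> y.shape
(11, 11)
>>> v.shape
(11, 7)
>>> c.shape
(3, 11, 37)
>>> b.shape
(37, 11, 37)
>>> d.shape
(7, 7)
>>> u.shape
(11,)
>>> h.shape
(7, 11)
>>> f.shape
(37, 37, 7)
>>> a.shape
()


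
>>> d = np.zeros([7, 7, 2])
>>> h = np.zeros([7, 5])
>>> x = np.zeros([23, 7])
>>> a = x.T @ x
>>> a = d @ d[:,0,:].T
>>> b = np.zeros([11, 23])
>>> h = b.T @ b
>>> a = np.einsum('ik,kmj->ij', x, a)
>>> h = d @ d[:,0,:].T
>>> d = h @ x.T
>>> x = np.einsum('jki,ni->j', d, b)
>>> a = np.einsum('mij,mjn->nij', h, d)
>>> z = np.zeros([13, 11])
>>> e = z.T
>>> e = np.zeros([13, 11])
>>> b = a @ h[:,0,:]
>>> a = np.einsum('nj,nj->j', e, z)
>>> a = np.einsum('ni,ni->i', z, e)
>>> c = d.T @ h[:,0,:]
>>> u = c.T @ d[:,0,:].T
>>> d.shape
(7, 7, 23)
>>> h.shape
(7, 7, 7)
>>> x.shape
(7,)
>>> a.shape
(11,)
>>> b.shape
(23, 7, 7)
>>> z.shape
(13, 11)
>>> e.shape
(13, 11)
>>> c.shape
(23, 7, 7)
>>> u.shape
(7, 7, 7)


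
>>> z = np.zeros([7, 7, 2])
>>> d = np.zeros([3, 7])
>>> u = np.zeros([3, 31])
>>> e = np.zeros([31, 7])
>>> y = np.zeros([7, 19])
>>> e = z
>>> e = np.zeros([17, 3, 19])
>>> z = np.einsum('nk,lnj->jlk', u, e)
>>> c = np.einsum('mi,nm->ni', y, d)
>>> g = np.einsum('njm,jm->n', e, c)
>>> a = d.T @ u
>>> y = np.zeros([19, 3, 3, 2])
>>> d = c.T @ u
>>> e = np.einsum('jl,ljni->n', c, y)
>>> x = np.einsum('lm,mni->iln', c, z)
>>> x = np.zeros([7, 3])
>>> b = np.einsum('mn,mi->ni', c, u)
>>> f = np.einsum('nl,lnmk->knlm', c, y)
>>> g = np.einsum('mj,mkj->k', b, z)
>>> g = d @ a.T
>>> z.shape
(19, 17, 31)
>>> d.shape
(19, 31)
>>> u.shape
(3, 31)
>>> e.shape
(3,)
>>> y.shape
(19, 3, 3, 2)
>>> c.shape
(3, 19)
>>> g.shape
(19, 7)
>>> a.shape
(7, 31)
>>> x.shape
(7, 3)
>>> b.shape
(19, 31)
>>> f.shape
(2, 3, 19, 3)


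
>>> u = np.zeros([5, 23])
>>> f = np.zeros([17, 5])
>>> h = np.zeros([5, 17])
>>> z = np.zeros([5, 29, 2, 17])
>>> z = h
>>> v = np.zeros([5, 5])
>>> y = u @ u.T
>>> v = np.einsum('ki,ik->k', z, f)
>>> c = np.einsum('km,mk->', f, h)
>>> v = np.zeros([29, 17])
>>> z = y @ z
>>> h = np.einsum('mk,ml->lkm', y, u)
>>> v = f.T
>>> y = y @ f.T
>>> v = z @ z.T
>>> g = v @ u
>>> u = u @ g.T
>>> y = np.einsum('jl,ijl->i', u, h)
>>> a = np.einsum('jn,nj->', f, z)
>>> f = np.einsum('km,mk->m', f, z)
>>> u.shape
(5, 5)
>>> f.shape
(5,)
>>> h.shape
(23, 5, 5)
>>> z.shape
(5, 17)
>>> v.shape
(5, 5)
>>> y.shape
(23,)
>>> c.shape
()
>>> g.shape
(5, 23)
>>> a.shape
()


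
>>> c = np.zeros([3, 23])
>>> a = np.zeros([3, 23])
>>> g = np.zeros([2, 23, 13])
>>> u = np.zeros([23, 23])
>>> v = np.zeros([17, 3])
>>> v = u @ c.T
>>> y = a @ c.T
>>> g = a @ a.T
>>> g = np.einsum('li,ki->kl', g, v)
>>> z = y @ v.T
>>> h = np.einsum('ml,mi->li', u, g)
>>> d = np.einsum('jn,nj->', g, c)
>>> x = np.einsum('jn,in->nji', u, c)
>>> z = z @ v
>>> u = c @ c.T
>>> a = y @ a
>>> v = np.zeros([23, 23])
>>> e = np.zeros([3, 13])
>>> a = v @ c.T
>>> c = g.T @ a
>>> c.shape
(3, 3)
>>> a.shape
(23, 3)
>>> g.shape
(23, 3)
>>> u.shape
(3, 3)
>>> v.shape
(23, 23)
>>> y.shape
(3, 3)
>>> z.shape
(3, 3)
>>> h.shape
(23, 3)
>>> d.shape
()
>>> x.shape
(23, 23, 3)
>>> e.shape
(3, 13)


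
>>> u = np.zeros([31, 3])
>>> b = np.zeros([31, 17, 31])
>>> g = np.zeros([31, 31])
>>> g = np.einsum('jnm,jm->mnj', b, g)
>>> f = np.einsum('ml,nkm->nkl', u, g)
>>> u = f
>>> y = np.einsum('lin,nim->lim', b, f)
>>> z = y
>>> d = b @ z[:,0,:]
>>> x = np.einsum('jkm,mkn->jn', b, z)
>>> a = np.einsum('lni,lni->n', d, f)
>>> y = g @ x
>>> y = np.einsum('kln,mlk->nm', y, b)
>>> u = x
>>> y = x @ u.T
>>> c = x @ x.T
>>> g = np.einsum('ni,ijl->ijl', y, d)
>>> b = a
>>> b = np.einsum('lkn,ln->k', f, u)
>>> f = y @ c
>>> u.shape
(31, 3)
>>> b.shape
(17,)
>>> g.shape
(31, 17, 3)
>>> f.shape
(31, 31)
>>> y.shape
(31, 31)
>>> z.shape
(31, 17, 3)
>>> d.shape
(31, 17, 3)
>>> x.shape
(31, 3)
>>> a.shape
(17,)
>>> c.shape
(31, 31)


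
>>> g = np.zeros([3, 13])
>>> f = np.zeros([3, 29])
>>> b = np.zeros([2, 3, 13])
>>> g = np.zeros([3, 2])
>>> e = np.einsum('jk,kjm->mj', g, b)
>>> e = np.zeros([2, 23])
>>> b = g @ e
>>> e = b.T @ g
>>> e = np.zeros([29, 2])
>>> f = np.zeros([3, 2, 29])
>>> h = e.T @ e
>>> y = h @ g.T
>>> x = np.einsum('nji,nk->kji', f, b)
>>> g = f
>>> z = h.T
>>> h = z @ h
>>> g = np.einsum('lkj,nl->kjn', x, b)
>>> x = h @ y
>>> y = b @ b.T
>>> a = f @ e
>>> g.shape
(2, 29, 3)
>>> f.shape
(3, 2, 29)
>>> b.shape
(3, 23)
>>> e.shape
(29, 2)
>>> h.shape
(2, 2)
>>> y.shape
(3, 3)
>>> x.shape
(2, 3)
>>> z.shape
(2, 2)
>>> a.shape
(3, 2, 2)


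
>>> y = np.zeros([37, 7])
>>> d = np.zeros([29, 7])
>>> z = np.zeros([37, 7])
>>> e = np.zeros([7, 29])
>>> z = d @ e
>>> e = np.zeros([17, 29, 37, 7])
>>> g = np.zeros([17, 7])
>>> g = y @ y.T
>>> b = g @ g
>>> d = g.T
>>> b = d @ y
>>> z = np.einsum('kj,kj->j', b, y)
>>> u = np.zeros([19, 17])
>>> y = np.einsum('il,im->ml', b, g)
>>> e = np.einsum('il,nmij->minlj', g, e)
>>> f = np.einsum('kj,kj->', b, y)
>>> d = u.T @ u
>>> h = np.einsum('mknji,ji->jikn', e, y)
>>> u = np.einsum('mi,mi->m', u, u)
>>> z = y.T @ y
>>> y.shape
(37, 7)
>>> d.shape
(17, 17)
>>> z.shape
(7, 7)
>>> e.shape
(29, 37, 17, 37, 7)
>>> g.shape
(37, 37)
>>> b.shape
(37, 7)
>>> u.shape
(19,)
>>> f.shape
()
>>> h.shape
(37, 7, 37, 17)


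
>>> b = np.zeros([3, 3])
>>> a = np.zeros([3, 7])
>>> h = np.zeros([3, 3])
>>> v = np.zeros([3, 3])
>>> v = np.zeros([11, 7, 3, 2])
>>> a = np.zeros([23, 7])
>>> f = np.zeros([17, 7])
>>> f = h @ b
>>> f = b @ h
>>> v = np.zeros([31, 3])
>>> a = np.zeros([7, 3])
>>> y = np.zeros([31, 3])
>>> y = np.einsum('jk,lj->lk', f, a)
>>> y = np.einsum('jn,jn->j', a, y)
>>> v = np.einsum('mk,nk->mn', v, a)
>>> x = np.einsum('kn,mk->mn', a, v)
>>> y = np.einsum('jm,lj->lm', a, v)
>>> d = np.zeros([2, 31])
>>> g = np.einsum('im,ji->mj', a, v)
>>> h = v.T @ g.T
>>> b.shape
(3, 3)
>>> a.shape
(7, 3)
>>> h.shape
(7, 3)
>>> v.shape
(31, 7)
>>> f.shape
(3, 3)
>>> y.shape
(31, 3)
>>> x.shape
(31, 3)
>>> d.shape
(2, 31)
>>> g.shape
(3, 31)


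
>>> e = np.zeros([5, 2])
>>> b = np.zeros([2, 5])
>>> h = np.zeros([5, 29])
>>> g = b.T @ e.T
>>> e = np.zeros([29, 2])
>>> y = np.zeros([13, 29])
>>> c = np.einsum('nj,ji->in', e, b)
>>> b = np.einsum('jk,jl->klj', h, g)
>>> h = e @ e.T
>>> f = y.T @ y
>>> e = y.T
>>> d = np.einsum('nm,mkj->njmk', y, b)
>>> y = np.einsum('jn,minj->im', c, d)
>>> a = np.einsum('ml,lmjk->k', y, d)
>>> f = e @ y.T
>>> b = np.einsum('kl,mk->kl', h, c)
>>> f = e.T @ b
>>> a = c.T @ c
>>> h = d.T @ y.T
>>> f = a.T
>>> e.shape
(29, 13)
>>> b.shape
(29, 29)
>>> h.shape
(5, 29, 5, 5)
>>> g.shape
(5, 5)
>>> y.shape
(5, 13)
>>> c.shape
(5, 29)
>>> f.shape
(29, 29)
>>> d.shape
(13, 5, 29, 5)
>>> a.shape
(29, 29)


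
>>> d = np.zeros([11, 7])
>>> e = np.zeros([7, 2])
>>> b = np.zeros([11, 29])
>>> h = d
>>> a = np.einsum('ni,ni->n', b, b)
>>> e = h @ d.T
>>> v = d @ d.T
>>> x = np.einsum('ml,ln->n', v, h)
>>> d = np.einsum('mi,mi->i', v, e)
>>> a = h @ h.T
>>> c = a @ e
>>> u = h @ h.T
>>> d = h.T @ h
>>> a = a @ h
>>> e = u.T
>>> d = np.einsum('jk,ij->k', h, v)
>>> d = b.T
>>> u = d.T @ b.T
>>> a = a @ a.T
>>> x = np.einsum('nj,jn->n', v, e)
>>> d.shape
(29, 11)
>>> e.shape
(11, 11)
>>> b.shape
(11, 29)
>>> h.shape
(11, 7)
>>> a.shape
(11, 11)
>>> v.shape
(11, 11)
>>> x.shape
(11,)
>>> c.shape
(11, 11)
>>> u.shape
(11, 11)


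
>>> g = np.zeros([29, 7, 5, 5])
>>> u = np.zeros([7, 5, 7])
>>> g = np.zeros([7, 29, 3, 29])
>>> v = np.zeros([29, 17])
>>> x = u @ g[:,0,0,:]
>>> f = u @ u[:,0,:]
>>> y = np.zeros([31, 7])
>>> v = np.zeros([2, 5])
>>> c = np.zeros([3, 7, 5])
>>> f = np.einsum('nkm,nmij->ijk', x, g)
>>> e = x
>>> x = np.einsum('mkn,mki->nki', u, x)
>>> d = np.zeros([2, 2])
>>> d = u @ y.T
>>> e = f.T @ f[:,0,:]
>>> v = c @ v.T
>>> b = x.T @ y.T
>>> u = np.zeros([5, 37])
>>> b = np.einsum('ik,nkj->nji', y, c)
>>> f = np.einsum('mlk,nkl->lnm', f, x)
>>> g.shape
(7, 29, 3, 29)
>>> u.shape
(5, 37)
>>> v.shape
(3, 7, 2)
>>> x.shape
(7, 5, 29)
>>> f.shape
(29, 7, 3)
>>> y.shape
(31, 7)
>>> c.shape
(3, 7, 5)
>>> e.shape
(5, 29, 5)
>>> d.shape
(7, 5, 31)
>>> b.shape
(3, 5, 31)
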